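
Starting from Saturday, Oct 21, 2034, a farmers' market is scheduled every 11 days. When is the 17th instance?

The 17th occurrence is 16 intervals after the first: 16 × 11 = 176 days after Oct 21, 2034.
Oct has 31 days — 10 days to the end of Oct leaves 166.
Nov has 30 days (136 left).
Dec has 31 days (105 left).
Jan has 31 days (74 left).
Feb has 28 days (46 left).
Mar has 31 days (15 left).
15 days into Apr → Apr 15, 2035.

Apr 15, 2035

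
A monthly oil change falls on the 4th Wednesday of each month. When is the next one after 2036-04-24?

April 2036 starts on a Tuesday; its first Wednesday is the 2nd, so the 4th Wednesday is the 23rd — 2036-04-23.
That is not after 2036-04-24, so look at May 2036.
May 2036 starts on a Thursday; its first Wednesday is the 7th, so the 4th Wednesday is the 28th — 2036-05-28.

2036-05-28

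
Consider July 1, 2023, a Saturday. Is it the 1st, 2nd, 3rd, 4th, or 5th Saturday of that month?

Day 1 falls in week ⌈1/7⌉ of the month.
Days 1–7 hold the 1st Saturday, 8–14 the 2nd, 15–21 the 3rd, 22–28 the 4th, 29–31 the 5th.
1 is in the range for the 1st.

1st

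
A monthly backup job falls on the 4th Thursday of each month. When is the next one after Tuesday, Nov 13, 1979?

Nov 22, 1979

Nov 1979 starts on a Thursday; its first Thursday is the 1st, so the 4th Thursday is the 22nd — Nov 22, 1979.
Nov 22, 1979 is after Nov 13, 1979, so that is the next one.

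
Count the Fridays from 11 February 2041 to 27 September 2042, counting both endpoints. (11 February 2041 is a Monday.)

11 February 2041 is a Monday; the first Friday on or after it is 15 February 2041 (4 days later).
From 15 February 2041 to 27 September 2042: 319 + 270 = 589 days (rest of 2041, to 27 September 2042 in 2042).
589 ÷ 7 = 84 full weeks with remainder 1, so 84 more Fridays after the first → 85.

85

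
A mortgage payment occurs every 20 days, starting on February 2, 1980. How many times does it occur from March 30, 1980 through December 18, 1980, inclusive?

Occurrences land 20·i days after February 2, 1980 for i = 0, 1, 2, …
March 30, 1980 is 57 days after the start; 57 ÷ 20 = 2 remainder 17; since the remainder is 17, round up to i = 3. First occurrence in the window: #4 on April 2, 1980 (3×20 = 60 days in).
December 18, 1980 is 320 days after the start; 320 ÷ 20 = 16 remainder 0. Last occurrence in the window: #17 on December 18, 1980.
Occurrences #4 through #17: 14 in total.

14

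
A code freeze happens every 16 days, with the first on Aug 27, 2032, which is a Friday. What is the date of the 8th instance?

The 8th occurrence is 7 intervals after the first: 7 × 16 = 112 days after Aug 27, 2032.
Aug has 31 days — 4 days to the end of Aug leaves 108.
Sep has 30 days (78 left).
Oct has 31 days (47 left).
Nov has 30 days (17 left).
17 days into Dec → Dec 17, 2032.

Dec 17, 2032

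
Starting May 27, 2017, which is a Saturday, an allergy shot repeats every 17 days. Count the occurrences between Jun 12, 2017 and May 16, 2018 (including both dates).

Occurrences land 17·i days after May 27, 2017 for i = 0, 1, 2, …
Jun 12, 2017 is 16 days after the start; 16 ÷ 17 = 0 remainder 16; since the remainder is 16, round up to i = 1. First occurrence in the window: #2 on Jun 13, 2017 (1×17 = 17 days in).
May 16, 2018 is 354 days after the start; 354 ÷ 17 = 20 remainder 14. Last occurrence in the window: #21 on May 2, 2018.
Occurrences #2 through #21: 20 in total.

20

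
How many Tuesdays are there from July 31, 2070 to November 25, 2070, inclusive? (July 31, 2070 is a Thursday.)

17

July 31, 2070 is a Thursday; the first Tuesday on or after it is August 5, 2070 (5 days later).
From August 5, 2070 to November 25, 2070: 26 + 30 + 31 + 25 = 112 days (rest of August, September, October, November).
112 ÷ 7 = 16 full weeks with remainder 0, so 16 more Tuesdays after the first → 17.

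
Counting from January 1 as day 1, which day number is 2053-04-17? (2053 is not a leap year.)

Days in months before April: 31 + 28 + 31 = 90.
Plus 17 days into April → day 107.

107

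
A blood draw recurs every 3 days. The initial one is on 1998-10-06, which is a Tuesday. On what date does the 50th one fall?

1999-03-02

The 50th occurrence is 49 intervals after the first: 49 × 3 = 147 days after 1998-10-06.
October has 31 days — 25 days to the end of October leaves 122.
November has 30 days (92 left).
December has 31 days (61 left).
January has 31 days (30 left).
February has 28 days (2 left).
2 days into March → 1999-03-02.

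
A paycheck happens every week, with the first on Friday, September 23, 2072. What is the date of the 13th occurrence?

The 13th occurrence is 12 intervals after the first: 12 × 7 = 84 days after September 23, 2072.
September has 30 days — 7 days to the end of September leaves 77.
October has 31 days (46 left).
November has 30 days (16 left).
16 days into December → December 16, 2072.

December 16, 2072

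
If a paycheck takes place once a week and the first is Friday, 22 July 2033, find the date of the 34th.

The 34th occurrence is 33 intervals after the first: 33 × 7 = 231 days after 22 July 2033.
July has 31 days — 9 days to the end of July leaves 222.
August has 31 days (191 left).
September has 30 days (161 left).
October has 31 days (130 left).
November has 30 days (100 left).
December has 31 days (69 left).
January has 31 days (38 left).
February has 28 days (10 left).
10 days into March → 10 March 2034.

10 March 2034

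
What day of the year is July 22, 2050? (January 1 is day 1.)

203

Days in months before July: 31 + 28 + 31 + 30 + 31 + 30 = 181.
Plus 22 days into July → day 203.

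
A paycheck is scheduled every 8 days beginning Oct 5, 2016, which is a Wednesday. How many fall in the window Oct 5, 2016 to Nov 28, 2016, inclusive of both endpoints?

Occurrences land 8·i days after Oct 5, 2016 for i = 0, 1, 2, …
The window opens on the start date, so the first occurrence inside is #1 on Oct 5, 2016.
Nov 28, 2016 is 54 days after the start; 54 ÷ 8 = 6 remainder 6. Last occurrence in the window: #7 on Nov 22, 2016.
Occurrences #1 through #7: 7 in total.

7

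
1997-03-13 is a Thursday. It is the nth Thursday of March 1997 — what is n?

Day 13 falls in week ⌈13/7⌉ of the month.
Days 1–7 hold the 1st Thursday, 8–14 the 2nd, 15–21 the 3rd, 22–28 the 4th, 29–31 the 5th.
13 is in the range for the 2nd.

2nd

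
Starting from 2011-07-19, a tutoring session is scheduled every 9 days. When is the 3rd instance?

2011-08-06

The 3rd occurrence is 2 intervals after the first: 2 × 9 = 18 days after 2011-07-19.
July has 31 days — 12 days to the end of July leaves 6.
6 days into August → 2011-08-06.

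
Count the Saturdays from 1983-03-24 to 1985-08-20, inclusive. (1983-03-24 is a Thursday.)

126

1983-03-24 is a Thursday; the first Saturday on or after it is 1983-03-26 (2 days later).
From 1983-03-26 to 1985-08-20: 280 + 366 + 232 = 878 days (rest of 1983, 1984, to 1985-08-20 in 1985).
878 ÷ 7 = 125 full weeks with remainder 3, so 125 more Saturdays after the first → 126.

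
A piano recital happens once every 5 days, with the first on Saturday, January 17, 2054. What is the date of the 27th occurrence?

May 27, 2054

The 27th occurrence is 26 intervals after the first: 26 × 5 = 130 days after January 17, 2054.
January has 31 days — 14 days to the end of January leaves 116.
February has 28 days (88 left).
March has 31 days (57 left).
April has 30 days (27 left).
27 days into May → May 27, 2054.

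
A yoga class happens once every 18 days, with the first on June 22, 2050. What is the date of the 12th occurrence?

The 12th occurrence is 11 intervals after the first: 11 × 18 = 198 days after June 22, 2050.
June has 30 days — 8 days to the end of June leaves 190.
July has 31 days (159 left).
August has 31 days (128 left).
September has 30 days (98 left).
October has 31 days (67 left).
November has 30 days (37 left).
December has 31 days (6 left).
6 days into January → January 6, 2051.

January 6, 2051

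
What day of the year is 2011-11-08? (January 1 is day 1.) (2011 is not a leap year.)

312

Days in months before November: 31 + 28 + 31 + 30 + 31 + 30 + 31 + 31 + 30 + 31 = 304.
Plus 8 days into November → day 312.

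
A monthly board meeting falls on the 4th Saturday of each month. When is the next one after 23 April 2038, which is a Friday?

24 April 2038

April 2038 starts on a Thursday; its first Saturday is the 3rd, so the 4th Saturday is the 24th — 24 April 2038.
24 April 2038 is after 23 April 2038, so that is the next one.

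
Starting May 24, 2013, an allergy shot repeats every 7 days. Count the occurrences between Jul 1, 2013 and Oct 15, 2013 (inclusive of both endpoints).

Occurrences land 7·i days after May 24, 2013 for i = 0, 1, 2, …
Jul 1, 2013 is 38 days after the start; 38 ÷ 7 = 5 remainder 3; since the remainder is 3, round up to i = 6. First occurrence in the window: #7 on Jul 5, 2013 (6×7 = 42 days in).
Oct 15, 2013 is 144 days after the start; 144 ÷ 7 = 20 remainder 4. Last occurrence in the window: #21 on Oct 11, 2013.
Occurrences #7 through #21: 15 in total.

15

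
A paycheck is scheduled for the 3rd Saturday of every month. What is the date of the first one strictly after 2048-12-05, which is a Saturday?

December 2048 starts on a Tuesday; its first Saturday is the 5th, so the 3rd Saturday is the 19th — 2048-12-19.
2048-12-19 is after 2048-12-05, so that is the next one.

2048-12-19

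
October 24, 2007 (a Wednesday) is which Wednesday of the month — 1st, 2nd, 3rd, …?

4th

Day 24 falls in week ⌈24/7⌉ of the month.
Days 1–7 hold the 1st Wednesday, 8–14 the 2nd, 15–21 the 3rd, 22–28 the 4th, 29–31 the 5th.
24 is in the range for the 4th.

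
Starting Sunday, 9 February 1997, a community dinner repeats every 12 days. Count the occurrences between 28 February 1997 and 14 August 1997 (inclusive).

14

Occurrences land 12·i days after 9 February 1997 for i = 0, 1, 2, …
28 February 1997 is 19 days after the start; 19 ÷ 12 = 1 remainder 7; since the remainder is 7, round up to i = 2. First occurrence in the window: #3 on 5 March 1997 (2×12 = 24 days in).
14 August 1997 is 186 days after the start; 186 ÷ 12 = 15 remainder 6. Last occurrence in the window: #16 on 8 August 1997.
Occurrences #3 through #16: 14 in total.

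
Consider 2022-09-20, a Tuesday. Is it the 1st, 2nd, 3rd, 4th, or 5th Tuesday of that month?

Day 20 falls in week ⌈20/7⌉ of the month.
Days 1–7 hold the 1st Tuesday, 8–14 the 2nd, 15–21 the 3rd, 22–28 the 4th, 29–31 the 5th.
20 is in the range for the 3rd.

3rd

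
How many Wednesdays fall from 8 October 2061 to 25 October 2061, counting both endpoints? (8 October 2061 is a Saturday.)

2

8 October 2061 is a Saturday; the first Wednesday on or after it is 12 October 2061 (4 days later).
From 12 October 2061 to 25 October 2061 is 25 − 12 = 13 days.
13 ÷ 7 = 1 full weeks with remainder 6, so 1 more Wednesdays after the first → 2.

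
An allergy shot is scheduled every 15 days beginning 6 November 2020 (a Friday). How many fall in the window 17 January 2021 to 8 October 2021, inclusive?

Occurrences land 15·i days after 6 November 2020 for i = 0, 1, 2, …
17 January 2021 is 72 days after the start; 72 ÷ 15 = 4 remainder 12; since the remainder is 12, round up to i = 5. First occurrence in the window: #6 on 20 January 2021 (5×15 = 75 days in).
8 October 2021 is 336 days after the start; 336 ÷ 15 = 22 remainder 6. Last occurrence in the window: #23 on 2 October 2021.
Occurrences #6 through #23: 18 in total.

18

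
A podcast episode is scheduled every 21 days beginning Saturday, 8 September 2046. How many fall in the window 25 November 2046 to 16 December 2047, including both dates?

19

Occurrences land 21·i days after 8 September 2046 for i = 0, 1, 2, …
25 November 2046 is 78 days after the start; 78 ÷ 21 = 3 remainder 15; since the remainder is 15, round up to i = 4. First occurrence in the window: #5 on 1 December 2046 (4×21 = 84 days in).
16 December 2047 is 464 days after the start; 464 ÷ 21 = 22 remainder 2. Last occurrence in the window: #23 on 14 December 2047.
Occurrences #5 through #23: 19 in total.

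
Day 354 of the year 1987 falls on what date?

Jan has 31 days (354 − 31 = 323 remain).
Feb has 28 days (323 − 28 = 295 remain).
Mar has 31 days (295 − 31 = 264 remain).
Apr has 30 days (264 − 30 = 234 remain).
May has 31 days (234 − 31 = 203 remain).
Jun has 30 days (203 − 30 = 173 remain).
Jul has 31 days (173 − 31 = 142 remain).
Aug has 31 days (142 − 31 = 111 remain).
Sep has 30 days (111 − 30 = 81 remain).
Oct has 31 days (81 − 31 = 50 remain).
Nov has 30 days (50 − 30 = 20 remain).
20 into Dec → Dec 20.

Dec 20, 1987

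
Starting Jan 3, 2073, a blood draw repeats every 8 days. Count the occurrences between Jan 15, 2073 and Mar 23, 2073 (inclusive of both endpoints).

8

Occurrences land 8·i days after Jan 3, 2073 for i = 0, 1, 2, …
Jan 15, 2073 is 12 days after the start; 12 ÷ 8 = 1 remainder 4; since the remainder is 4, round up to i = 2. First occurrence in the window: #3 on Jan 19, 2073 (2×8 = 16 days in).
Mar 23, 2073 is 79 days after the start; 79 ÷ 8 = 9 remainder 7. Last occurrence in the window: #10 on Mar 16, 2073.
Occurrences #3 through #10: 8 in total.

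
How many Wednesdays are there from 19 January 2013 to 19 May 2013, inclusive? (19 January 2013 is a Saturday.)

17

19 January 2013 is a Saturday; the first Wednesday on or after it is 23 January 2013 (4 days later).
From 23 January 2013 to 19 May 2013: 8 + 28 + 31 + 30 + 19 = 116 days (rest of January, February, March, April, May).
116 ÷ 7 = 16 full weeks with remainder 4, so 16 more Wednesdays after the first → 17.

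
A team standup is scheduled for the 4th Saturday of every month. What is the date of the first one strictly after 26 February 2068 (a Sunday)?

24 March 2068

February 2068 starts on a Wednesday; its first Saturday is the 4th, so the 4th Saturday is the 25th — 25 February 2068.
That is not after 26 February 2068, so look at March 2068.
March 2068 starts on a Thursday; its first Saturday is the 3rd, so the 4th Saturday is the 24th — 24 March 2068.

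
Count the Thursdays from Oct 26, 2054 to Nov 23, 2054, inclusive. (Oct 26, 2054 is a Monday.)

Oct 26, 2054 is a Monday; the first Thursday on or after it is Oct 29, 2054 (3 days later).
From Oct 29, 2054 to Nov 23, 2054: 2 + 23 = 25 days (rest of Oct, Nov).
25 ÷ 7 = 3 full weeks with remainder 4, so 3 more Thursdays after the first → 4.

4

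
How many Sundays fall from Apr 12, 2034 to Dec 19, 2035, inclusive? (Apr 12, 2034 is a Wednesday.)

88

Apr 12, 2034 is a Wednesday; the first Sunday on or after it is Apr 16, 2034 (4 days later).
From Apr 16, 2034 to Dec 19, 2035: 259 + 353 = 612 days (rest of 2034, to Dec 19, 2035 in 2035).
612 ÷ 7 = 87 full weeks with remainder 3, so 87 more Sundays after the first → 88.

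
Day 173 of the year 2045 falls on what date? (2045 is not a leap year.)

2045-06-22

January has 31 days (173 − 31 = 142 remain).
February has 28 days (142 − 28 = 114 remain).
March has 31 days (114 − 31 = 83 remain).
April has 30 days (83 − 30 = 53 remain).
May has 31 days (53 − 31 = 22 remain).
22 into June → June 22.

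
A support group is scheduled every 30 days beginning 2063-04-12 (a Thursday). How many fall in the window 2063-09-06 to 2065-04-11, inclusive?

Occurrences land 30·i days after 2063-04-12 for i = 0, 1, 2, …
2063-09-06 is 147 days after the start; 147 ÷ 30 = 4 remainder 27; since the remainder is 27, round up to i = 5. First occurrence in the window: #6 on 2063-09-09 (5×30 = 150 days in).
2065-04-11 is 730 days after the start; 730 ÷ 30 = 24 remainder 10. Last occurrence in the window: #25 on 2065-04-01.
Occurrences #6 through #25: 20 in total.

20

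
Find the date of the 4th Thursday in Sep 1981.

The first Thursday of Sep 1981 is Sep 3.
The 4th Thursday is 3 weeks later: 3 + 21 = 24.

Sep 24, 1981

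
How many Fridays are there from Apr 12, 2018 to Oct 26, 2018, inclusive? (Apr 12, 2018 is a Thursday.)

Apr 12, 2018 is a Thursday; the first Friday on or after it is Apr 13, 2018 (1 day later).
From Apr 13, 2018 to Oct 26, 2018: 17 + 31 + 30 + 31 + 31 + 30 + 26 = 196 days (rest of Apr, May, Jun, Jul, Aug, Sep, Oct).
196 ÷ 7 = 28 full weeks with remainder 0, so 28 more Fridays after the first → 29.

29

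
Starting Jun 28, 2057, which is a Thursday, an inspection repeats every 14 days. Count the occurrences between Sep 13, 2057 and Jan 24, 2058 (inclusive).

10

Occurrences land 14·i days after Jun 28, 2057 for i = 0, 1, 2, …
Sep 13, 2057 is 77 days after the start; 77 ÷ 14 = 5 remainder 7; since the remainder is 7, round up to i = 6. First occurrence in the window: #7 on Sep 20, 2057 (6×14 = 84 days in).
Jan 24, 2058 is 210 days after the start; 210 ÷ 14 = 15 remainder 0. Last occurrence in the window: #16 on Jan 24, 2058.
Occurrences #7 through #16: 10 in total.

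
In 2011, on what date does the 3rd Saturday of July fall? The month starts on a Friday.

2011-07-16

July 2011 begins on a Friday, so the first Saturday is July 2 (1 day later).
The 3rd Saturday is 2 weeks later: 2 + 14 = 16.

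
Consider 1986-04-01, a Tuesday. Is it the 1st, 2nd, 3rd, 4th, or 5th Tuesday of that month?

1st

Day 1 falls in week ⌈1/7⌉ of the month.
Days 1–7 hold the 1st Tuesday, 8–14 the 2nd, 15–21 the 3rd, 22–28 the 4th, 29–31 the 5th.
1 is in the range for the 1st.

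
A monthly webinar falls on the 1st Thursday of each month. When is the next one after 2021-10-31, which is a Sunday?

October 2021 starts on a Friday, so its 1st Thursday is 2021-10-07 (6 days in).
That is not after 2021-10-31, so look at November 2021.
November 2021 starts on a Monday, so its 1st Thursday is 2021-11-04 (3 days in).

2021-11-04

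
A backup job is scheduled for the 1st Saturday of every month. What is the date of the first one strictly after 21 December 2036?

3 January 2037

December 2036 starts on a Monday, so its 1st Saturday is 6 December 2036 (5 days in).
That is not after 21 December 2036, so look at January 2037.
January 2037 starts on a Thursday, so its 1st Saturday is 3 January 2037 (2 days in).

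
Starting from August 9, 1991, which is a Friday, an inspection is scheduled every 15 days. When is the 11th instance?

January 6, 1992

The 11th occurrence is 10 intervals after the first: 10 × 15 = 150 days after August 9, 1991.
August has 31 days — 22 days to the end of August leaves 128.
September has 30 days (98 left).
October has 31 days (67 left).
November has 30 days (37 left).
December has 31 days (6 left).
6 days into January → January 6, 1992.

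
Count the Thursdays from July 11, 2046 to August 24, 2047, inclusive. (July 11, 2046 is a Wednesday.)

July 11, 2046 is a Wednesday; the first Thursday on or after it is July 12, 2046 (1 day later).
From July 12, 2046 to August 24, 2047: 172 + 236 = 408 days (rest of 2046, to August 24, 2047 in 2047).
408 ÷ 7 = 58 full weeks with remainder 2, so 58 more Thursdays after the first → 59.

59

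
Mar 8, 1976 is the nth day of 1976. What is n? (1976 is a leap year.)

68

Days in months before Mar: 31 + 29 = 60.
Plus 8 days into Mar → day 68.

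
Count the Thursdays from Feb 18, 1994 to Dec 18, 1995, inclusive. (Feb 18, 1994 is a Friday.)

Feb 18, 1994 is a Friday; the first Thursday on or after it is Feb 24, 1994 (6 days later).
From Feb 24, 1994 to Dec 18, 1995: 310 + 352 = 662 days (rest of 1994, to Dec 18, 1995 in 1995).
662 ÷ 7 = 94 full weeks with remainder 4, so 94 more Thursdays after the first → 95.

95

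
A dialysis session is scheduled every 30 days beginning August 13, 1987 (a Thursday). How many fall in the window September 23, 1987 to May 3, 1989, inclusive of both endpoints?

Occurrences land 30·i days after August 13, 1987 for i = 0, 1, 2, …
September 23, 1987 is 41 days after the start; 41 ÷ 30 = 1 remainder 11; since the remainder is 11, round up to i = 2. First occurrence in the window: #3 on October 12, 1987 (2×30 = 60 days in).
May 3, 1989 is 629 days after the start; 629 ÷ 30 = 20 remainder 29. Last occurrence in the window: #21 on April 4, 1989.
Occurrences #3 through #21: 19 in total.

19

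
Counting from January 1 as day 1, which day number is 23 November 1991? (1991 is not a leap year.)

327

Days in months before November: 31 + 28 + 31 + 30 + 31 + 30 + 31 + 31 + 30 + 31 = 304.
Plus 23 days into November → day 327.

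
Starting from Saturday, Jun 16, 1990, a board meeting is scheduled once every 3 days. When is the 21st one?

The 21st occurrence is 20 intervals after the first: 20 × 3 = 60 days after Jun 16, 1990.
Jun has 30 days — 14 days to the end of Jun leaves 46.
Jul has 31 days (15 left).
15 days into Aug → Aug 15, 1990.

Aug 15, 1990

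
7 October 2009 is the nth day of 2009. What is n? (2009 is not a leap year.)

280

Days in months before October: 31 + 28 + 31 + 30 + 31 + 30 + 31 + 31 + 30 = 273.
Plus 7 days into October → day 280.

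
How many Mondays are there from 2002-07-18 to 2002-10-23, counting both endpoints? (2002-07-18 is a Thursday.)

14

2002-07-18 is a Thursday; the first Monday on or after it is 2002-07-22 (4 days later).
From 2002-07-22 to 2002-10-23: 9 + 31 + 30 + 23 = 93 days (rest of July, August, September, October).
93 ÷ 7 = 13 full weeks with remainder 2, so 13 more Mondays after the first → 14.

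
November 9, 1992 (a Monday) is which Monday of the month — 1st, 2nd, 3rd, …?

2nd

Day 9 falls in week ⌈9/7⌉ of the month.
Days 1–7 hold the 1st Monday, 8–14 the 2nd, 15–21 the 3rd, 22–28 the 4th, 29–31 the 5th.
9 is in the range for the 2nd.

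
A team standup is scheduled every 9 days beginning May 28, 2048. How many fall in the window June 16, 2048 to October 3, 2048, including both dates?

Occurrences land 9·i days after May 28, 2048 for i = 0, 1, 2, …
June 16, 2048 is 19 days after the start; 19 ÷ 9 = 2 remainder 1; since the remainder is 1, round up to i = 3. First occurrence in the window: #4 on June 24, 2048 (3×9 = 27 days in).
October 3, 2048 is 128 days after the start; 128 ÷ 9 = 14 remainder 2. Last occurrence in the window: #15 on October 1, 2048.
Occurrences #4 through #15: 12 in total.

12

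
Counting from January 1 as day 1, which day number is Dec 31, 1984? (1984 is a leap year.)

366

Days in months before Dec: 31 + 29 + 31 + 30 + 31 + 30 + 31 + 31 + 30 + 31 + 30 = 335.
Plus 31 days into Dec → day 366.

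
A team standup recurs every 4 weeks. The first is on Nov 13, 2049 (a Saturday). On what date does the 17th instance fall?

The 17th occurrence is 16 intervals after the first: 16 × 28 = 448 days after Nov 13, 2049.
Nov has 30 days — 17 days to the end of Nov leaves 431.
From end of Nov to end of 2049 is 31 days (400 left).
2050 has 365 days (35 left).
Jan has 31 days (4 left).
4 days into Feb → Feb 4, 2051.

Feb 4, 2051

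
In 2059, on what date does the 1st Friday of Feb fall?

The first Friday of Feb 2059 is Feb 7.

Feb 7, 2059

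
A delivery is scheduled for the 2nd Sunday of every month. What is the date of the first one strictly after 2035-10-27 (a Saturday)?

2035-11-11

October 2035 starts on a Monday; its first Sunday is the 7th, so the 2nd Sunday is the 14th — 2035-10-14.
That is not after 2035-10-27, so look at November 2035.
November 2035 starts on a Thursday; its first Sunday is the 4th, so the 2nd Sunday is the 11th — 2035-11-11.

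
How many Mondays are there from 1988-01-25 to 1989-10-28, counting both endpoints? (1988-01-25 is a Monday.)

1988-01-25 is a Monday; the first Monday on or after it is 1988-01-25.
From 1988-01-25 to 1989-10-28: 341 + 301 = 642 days (rest of 1988, to 1989-10-28 in 1989).
642 ÷ 7 = 91 full weeks with remainder 5, so 91 more Mondays after the first → 92.

92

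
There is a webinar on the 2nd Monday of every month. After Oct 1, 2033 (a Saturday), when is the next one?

Oct 2033 starts on a Saturday; its first Monday is the 3rd, so the 2nd Monday is the 10th — Oct 10, 2033.
Oct 10, 2033 is after Oct 1, 2033, so that is the next one.

Oct 10, 2033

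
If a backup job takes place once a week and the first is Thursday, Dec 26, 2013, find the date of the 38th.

Sep 11, 2014

The 38th occurrence is 37 intervals after the first: 37 × 7 = 259 days after Dec 26, 2013.
Dec has 31 days — 5 days to the end of Dec leaves 254.
Jan has 31 days (223 left).
Feb has 28 days (195 left).
Mar has 31 days (164 left).
Apr has 30 days (134 left).
May has 31 days (103 left).
Jun has 30 days (73 left).
Jul has 31 days (42 left).
Aug has 31 days (11 left).
11 days into Sep → Sep 11, 2014.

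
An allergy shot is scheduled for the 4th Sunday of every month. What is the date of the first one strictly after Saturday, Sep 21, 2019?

Sep 2019 starts on a Sunday; its first Sunday is the 1st, so the 4th Sunday is the 22nd — Sep 22, 2019.
Sep 22, 2019 is after Sep 21, 2019, so that is the next one.

Sep 22, 2019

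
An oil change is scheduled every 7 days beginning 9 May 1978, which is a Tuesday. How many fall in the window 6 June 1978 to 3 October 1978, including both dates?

18

Occurrences land 7·i days after 9 May 1978 for i = 0, 1, 2, …
6 June 1978 is 28 days after the start; 28 ÷ 7 = 4 remainder 0. First occurrence in the window: #5 on 6 June 1978 (4×7 = 28 days in).
3 October 1978 is 147 days after the start; 147 ÷ 7 = 21 remainder 0. Last occurrence in the window: #22 on 3 October 1978.
Occurrences #5 through #22: 18 in total.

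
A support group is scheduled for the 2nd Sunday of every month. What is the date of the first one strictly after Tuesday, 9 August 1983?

August 1983 starts on a Monday; its first Sunday is the 7th, so the 2nd Sunday is the 14th — 14 August 1983.
14 August 1983 is after 9 August 1983, so that is the next one.

14 August 1983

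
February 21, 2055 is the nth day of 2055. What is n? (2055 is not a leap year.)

52

Days in months before February: 31 = 31.
Plus 21 days into February → day 52.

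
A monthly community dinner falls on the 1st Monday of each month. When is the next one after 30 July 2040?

July 2040 starts on a Sunday, so its 1st Monday is 2 July 2040 (1 day in).
That is not after 30 July 2040, so look at August 2040.
August 2040 starts on a Wednesday, so its 1st Monday is 6 August 2040 (5 days in).

6 August 2040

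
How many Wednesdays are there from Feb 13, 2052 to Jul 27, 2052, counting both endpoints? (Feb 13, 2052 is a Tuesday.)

24

Feb 13, 2052 is a Tuesday; the first Wednesday on or after it is Feb 14, 2052 (1 day later).
From Feb 14, 2052 to Jul 27, 2052: 15 + 31 + 30 + 31 + 30 + 27 = 164 days (rest of Feb, Mar, Apr, May, Jun, Jul).
164 ÷ 7 = 23 full weeks with remainder 3, so 23 more Wednesdays after the first → 24.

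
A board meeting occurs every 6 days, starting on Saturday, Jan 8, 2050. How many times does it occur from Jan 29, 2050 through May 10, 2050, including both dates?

17

Occurrences land 6·i days after Jan 8, 2050 for i = 0, 1, 2, …
Jan 29, 2050 is 21 days after the start; 21 ÷ 6 = 3 remainder 3; since the remainder is 3, round up to i = 4. First occurrence in the window: #5 on Feb 1, 2050 (4×6 = 24 days in).
May 10, 2050 is 122 days after the start; 122 ÷ 6 = 20 remainder 2. Last occurrence in the window: #21 on May 8, 2050.
Occurrences #5 through #21: 17 in total.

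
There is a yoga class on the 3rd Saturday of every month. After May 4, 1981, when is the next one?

May 1981 starts on a Friday; its first Saturday is the 2nd, so the 3rd Saturday is the 16th — May 16, 1981.
May 16, 1981 is after May 4, 1981, so that is the next one.

May 16, 1981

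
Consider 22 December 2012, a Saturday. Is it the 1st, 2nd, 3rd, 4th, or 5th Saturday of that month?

4th

Day 22 falls in week ⌈22/7⌉ of the month.
Days 1–7 hold the 1st Saturday, 8–14 the 2nd, 15–21 the 3rd, 22–28 the 4th, 29–31 the 5th.
22 is in the range for the 4th.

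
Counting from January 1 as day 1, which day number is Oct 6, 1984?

280

Days in months before Oct: 31 + 29 + 31 + 30 + 31 + 30 + 31 + 31 + 30 = 274.
Plus 6 days into Oct → day 280.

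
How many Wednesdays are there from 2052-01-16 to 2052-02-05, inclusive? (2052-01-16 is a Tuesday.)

2052-01-16 is a Tuesday; the first Wednesday on or after it is 2052-01-17 (1 day later).
From 2052-01-17 to 2052-02-05: 14 + 5 = 19 days (rest of January, February).
19 ÷ 7 = 2 full weeks with remainder 5, so 2 more Wednesdays after the first → 3.

3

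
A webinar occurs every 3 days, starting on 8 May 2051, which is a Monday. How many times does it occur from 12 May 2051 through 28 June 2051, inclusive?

Occurrences land 3·i days after 8 May 2051 for i = 0, 1, 2, …
12 May 2051 is 4 days after the start; 4 ÷ 3 = 1 remainder 1; since the remainder is 1, round up to i = 2. First occurrence in the window: #3 on 14 May 2051 (2×3 = 6 days in).
28 June 2051 is 51 days after the start; 51 ÷ 3 = 17 remainder 0. Last occurrence in the window: #18 on 28 June 2051.
Occurrences #3 through #18: 16 in total.

16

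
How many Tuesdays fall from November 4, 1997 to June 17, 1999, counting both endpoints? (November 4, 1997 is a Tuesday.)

85

November 4, 1997 is a Tuesday; the first Tuesday on or after it is November 4, 1997.
From November 4, 1997 to June 17, 1999: 57 + 365 + 168 = 590 days (rest of 1997, 1998, to June 17, 1999 in 1999).
590 ÷ 7 = 84 full weeks with remainder 2, so 84 more Tuesdays after the first → 85.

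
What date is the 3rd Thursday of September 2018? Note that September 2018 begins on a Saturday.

September 2018 begins on a Saturday, so the first Thursday is September 6 (5 days later).
The 3rd Thursday is 2 weeks later: 6 + 14 = 20.

20 September 2018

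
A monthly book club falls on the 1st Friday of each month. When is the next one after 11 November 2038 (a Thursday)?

November 2038 starts on a Monday, so its 1st Friday is 5 November 2038 (4 days in).
That is not after 11 November 2038, so look at December 2038.
December 2038 starts on a Wednesday, so its 1st Friday is 3 December 2038 (2 days in).

3 December 2038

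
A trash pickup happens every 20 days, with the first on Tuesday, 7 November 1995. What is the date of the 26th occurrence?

21 March 1997

The 26th occurrence is 25 intervals after the first: 25 × 20 = 500 days after 7 November 1995.
November has 30 days — 23 days to the end of November leaves 477.
From end of November to end of 1995 is 31 days (446 left).
1996 has 366 days (80 left).
January has 31 days (49 left).
February has 28 days (21 left).
21 days into March → 21 March 1997.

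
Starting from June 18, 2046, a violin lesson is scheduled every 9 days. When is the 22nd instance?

The 22nd occurrence is 21 intervals after the first: 21 × 9 = 189 days after June 18, 2046.
June has 30 days — 12 days to the end of June leaves 177.
July has 31 days (146 left).
August has 31 days (115 left).
September has 30 days (85 left).
October has 31 days (54 left).
November has 30 days (24 left).
24 days into December → December 24, 2046.

December 24, 2046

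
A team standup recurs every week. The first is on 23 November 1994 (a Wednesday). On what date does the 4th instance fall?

14 December 1994

The 4th occurrence is 3 intervals after the first: 3 × 7 = 21 days after 23 November 1994.
November has 30 days — 7 days to the end of November leaves 14.
14 days into December → 14 December 1994.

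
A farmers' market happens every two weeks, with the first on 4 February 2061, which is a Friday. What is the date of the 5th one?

The 5th occurrence is 4 intervals after the first: 4 × 14 = 56 days after 4 February 2061.
February has 28 days — 24 days to the end of February leaves 32.
March has 31 days (1 left).
1 day into April → 1 April 2061.

1 April 2061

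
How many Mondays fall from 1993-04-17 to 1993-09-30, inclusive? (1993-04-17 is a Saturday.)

24

1993-04-17 is a Saturday; the first Monday on or after it is 1993-04-19 (2 days later).
From 1993-04-19 to 1993-09-30: 11 + 31 + 30 + 31 + 31 + 30 = 164 days (rest of April, May, June, July, August, September).
164 ÷ 7 = 23 full weeks with remainder 3, so 23 more Mondays after the first → 24.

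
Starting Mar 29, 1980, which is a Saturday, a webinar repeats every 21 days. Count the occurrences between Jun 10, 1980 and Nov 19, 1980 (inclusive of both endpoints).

8

Occurrences land 21·i days after Mar 29, 1980 for i = 0, 1, 2, …
Jun 10, 1980 is 73 days after the start; 73 ÷ 21 = 3 remainder 10; since the remainder is 10, round up to i = 4. First occurrence in the window: #5 on Jun 21, 1980 (4×21 = 84 days in).
Nov 19, 1980 is 235 days after the start; 235 ÷ 21 = 11 remainder 4. Last occurrence in the window: #12 on Nov 15, 1980.
Occurrences #5 through #12: 8 in total.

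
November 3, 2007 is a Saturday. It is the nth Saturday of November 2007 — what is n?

1st

Day 3 falls in week ⌈3/7⌉ of the month.
Days 1–7 hold the 1st Saturday, 8–14 the 2nd, 15–21 the 3rd, 22–28 the 4th, 29–31 the 5th.
3 is in the range for the 1st.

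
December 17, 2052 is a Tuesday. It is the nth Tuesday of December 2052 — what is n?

Day 17 falls in week ⌈17/7⌉ of the month.
Days 1–7 hold the 1st Tuesday, 8–14 the 2nd, 15–21 the 3rd, 22–28 the 4th, 29–31 the 5th.
17 is in the range for the 3rd.

3rd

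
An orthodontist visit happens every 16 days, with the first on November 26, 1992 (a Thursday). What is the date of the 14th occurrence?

June 22, 1993

The 14th occurrence is 13 intervals after the first: 13 × 16 = 208 days after November 26, 1992.
November has 30 days — 4 days to the end of November leaves 204.
December has 31 days (173 left).
January has 31 days (142 left).
February has 28 days (114 left).
March has 31 days (83 left).
April has 30 days (53 left).
May has 31 days (22 left).
22 days into June → June 22, 1993.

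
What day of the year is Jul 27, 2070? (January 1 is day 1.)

208

Days in months before Jul: 31 + 28 + 31 + 30 + 31 + 30 = 181.
Plus 27 days into Jul → day 208.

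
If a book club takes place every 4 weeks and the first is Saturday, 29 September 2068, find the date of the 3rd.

The 3rd occurrence is 2 intervals after the first: 2 × 28 = 56 days after 29 September 2068.
September has 30 days — 1 day to the end of September leaves 55.
October has 31 days (24 left).
24 days into November → 24 November 2068.

24 November 2068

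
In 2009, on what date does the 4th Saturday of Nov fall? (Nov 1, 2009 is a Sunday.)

Nov 2009 begins on a Sunday, so the first Saturday is Nov 7 (6 days later).
The 4th Saturday is 3 weeks later: 7 + 21 = 28.

Nov 28, 2009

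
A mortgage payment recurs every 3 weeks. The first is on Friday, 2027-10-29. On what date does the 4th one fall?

The 4th occurrence is 3 intervals after the first: 3 × 21 = 63 days after 2027-10-29.
October has 31 days — 2 days to the end of October leaves 61.
November has 30 days (31 left).
31 days into December → 2027-12-31.

2027-12-31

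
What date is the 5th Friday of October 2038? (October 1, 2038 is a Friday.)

2038-10-29

October 2038 begins on a Friday, so the first Friday is October 1.
The 5th Friday is 4 weeks later: 1 + 28 = 29.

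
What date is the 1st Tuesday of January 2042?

January 2042 begins on a Wednesday, so the first Tuesday is January 7 (6 days later).

January 7, 2042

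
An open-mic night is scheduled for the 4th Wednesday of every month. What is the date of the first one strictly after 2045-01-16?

January 2045 starts on a Sunday; its first Wednesday is the 4th, so the 4th Wednesday is the 25th — 2045-01-25.
2045-01-25 is after 2045-01-16, so that is the next one.

2045-01-25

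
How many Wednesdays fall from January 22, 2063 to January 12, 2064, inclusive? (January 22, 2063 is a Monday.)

51

January 22, 2063 is a Monday; the first Wednesday on or after it is January 24, 2063 (2 days later).
From January 24, 2063 to January 12, 2064: 341 + 12 = 353 days (rest of 2063, to January 12, 2064 in 2064).
353 ÷ 7 = 50 full weeks with remainder 3, so 50 more Wednesdays after the first → 51.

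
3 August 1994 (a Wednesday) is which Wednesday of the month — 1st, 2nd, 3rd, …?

Day 3 falls in week ⌈3/7⌉ of the month.
Days 1–7 hold the 1st Wednesday, 8–14 the 2nd, 15–21 the 3rd, 22–28 the 4th, 29–31 the 5th.
3 is in the range for the 1st.

1st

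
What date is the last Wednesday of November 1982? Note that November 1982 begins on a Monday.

November 1982 begins on a Monday, so the first Wednesday is November 3 (2 days later).
November 1982 has 30 days. Adding weeks: 3, 10, 17, 24 — the last one ≤ 30 is the 24th.

November 24, 1982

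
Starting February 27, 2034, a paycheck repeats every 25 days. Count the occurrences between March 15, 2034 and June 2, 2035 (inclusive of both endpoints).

18

Occurrences land 25·i days after February 27, 2034 for i = 0, 1, 2, …
March 15, 2034 is 16 days after the start; 16 ÷ 25 = 0 remainder 16; since the remainder is 16, round up to i = 1. First occurrence in the window: #2 on March 24, 2034 (1×25 = 25 days in).
June 2, 2035 is 460 days after the start; 460 ÷ 25 = 18 remainder 10. Last occurrence in the window: #19 on May 23, 2035.
Occurrences #2 through #19: 18 in total.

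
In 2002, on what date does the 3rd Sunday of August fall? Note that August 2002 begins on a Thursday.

August 2002 begins on a Thursday, so the first Sunday is August 4 (3 days later).
The 3rd Sunday is 2 weeks later: 4 + 14 = 18.

2002-08-18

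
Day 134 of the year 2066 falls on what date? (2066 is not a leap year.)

May 14, 2066

Jan has 31 days (134 − 31 = 103 remain).
Feb has 28 days (103 − 28 = 75 remain).
Mar has 31 days (75 − 31 = 44 remain).
Apr has 30 days (44 − 30 = 14 remain).
14 into May → May 14.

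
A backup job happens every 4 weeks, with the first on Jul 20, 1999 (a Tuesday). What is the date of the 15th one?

Aug 15, 2000

The 15th occurrence is 14 intervals after the first: 14 × 28 = 392 days after Jul 20, 1999.
Jul has 31 days — 11 days to the end of Jul leaves 381.
Aug has 31 days (350 left).
Sep has 30 days (320 left).
Oct has 31 days (289 left).
Nov has 30 days (259 left).
Dec has 31 days (228 left).
Jan has 31 days (197 left).
Feb has 29 days (168 left).
Mar has 31 days (137 left).
Apr has 30 days (107 left).
May has 31 days (76 left).
Jun has 30 days (46 left).
Jul has 31 days (15 left).
15 days into Aug → Aug 15, 2000.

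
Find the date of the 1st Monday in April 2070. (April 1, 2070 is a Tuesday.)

7 April 2070

April 2070 begins on a Tuesday, so the first Monday is April 7 (6 days later).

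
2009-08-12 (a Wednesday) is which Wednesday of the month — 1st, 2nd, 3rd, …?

2nd

Day 12 falls in week ⌈12/7⌉ of the month.
Days 1–7 hold the 1st Wednesday, 8–14 the 2nd, 15–21 the 3rd, 22–28 the 4th, 29–31 the 5th.
12 is in the range for the 2nd.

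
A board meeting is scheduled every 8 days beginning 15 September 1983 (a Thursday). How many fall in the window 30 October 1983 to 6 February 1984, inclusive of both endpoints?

13

Occurrences land 8·i days after 15 September 1983 for i = 0, 1, 2, …
30 October 1983 is 45 days after the start; 45 ÷ 8 = 5 remainder 5; since the remainder is 5, round up to i = 6. First occurrence in the window: #7 on 2 November 1983 (6×8 = 48 days in).
6 February 1984 is 144 days after the start; 144 ÷ 8 = 18 remainder 0. Last occurrence in the window: #19 on 6 February 1984.
Occurrences #7 through #19: 13 in total.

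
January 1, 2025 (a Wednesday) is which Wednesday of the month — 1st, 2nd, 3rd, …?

Day 1 falls in week ⌈1/7⌉ of the month.
Days 1–7 hold the 1st Wednesday, 8–14 the 2nd, 15–21 the 3rd, 22–28 the 4th, 29–31 the 5th.
1 is in the range for the 1st.

1st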